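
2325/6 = 775/2 = 387.50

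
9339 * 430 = 4015770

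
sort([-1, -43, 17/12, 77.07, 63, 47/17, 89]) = [-43, -1, 17/12, 47/17, 63, 77.07, 89]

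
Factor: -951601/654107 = -1*7^1*67^1*2029^1*654107^(-1)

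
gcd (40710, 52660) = 10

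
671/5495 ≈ 0.122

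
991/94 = 10 + 51/94≈10.54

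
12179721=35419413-23239692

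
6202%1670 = 1192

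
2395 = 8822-6427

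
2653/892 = 2 + 869/892 ≈ 2.97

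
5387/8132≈0.662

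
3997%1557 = 883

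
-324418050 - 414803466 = -739221516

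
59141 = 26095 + 33046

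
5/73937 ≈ 0.0000676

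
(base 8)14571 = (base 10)6521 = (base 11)4999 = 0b1100101111001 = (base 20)g61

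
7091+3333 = 10424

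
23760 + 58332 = 82092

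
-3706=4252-7958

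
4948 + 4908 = 9856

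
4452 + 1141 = 5593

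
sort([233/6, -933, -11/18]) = [-933, -11/18, 233/6]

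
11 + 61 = 72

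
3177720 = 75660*42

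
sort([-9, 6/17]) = [-9, 6/17]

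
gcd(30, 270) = 30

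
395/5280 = 79/1056 ≈ 0.0748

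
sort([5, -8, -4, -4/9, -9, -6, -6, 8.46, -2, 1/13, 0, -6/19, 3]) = [-9, -8, -6, -6, -4, -2, -4/9, -6/19, 0, 1/13, 3, 5, 8.46]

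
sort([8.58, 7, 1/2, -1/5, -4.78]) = [-4.78, -1/5, 1/2, 7, 8.58]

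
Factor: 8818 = 2^1 * 4409^1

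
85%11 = 8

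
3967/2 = 1983 + 1/2 = 1983.50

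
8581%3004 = 2573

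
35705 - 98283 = -62578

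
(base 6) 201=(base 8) 111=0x49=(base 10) 73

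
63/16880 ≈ 0.00373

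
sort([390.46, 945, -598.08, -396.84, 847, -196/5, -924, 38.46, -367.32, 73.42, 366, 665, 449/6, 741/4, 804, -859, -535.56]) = [-924, -859, -598.08, -535.56, -396.84, -367.32, -196/5, 38.46, 73.42, 449/6, 741/4, 366, 390.46, 665, 804, 847, 945]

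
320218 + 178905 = 499123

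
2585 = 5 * 517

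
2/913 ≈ 0.00219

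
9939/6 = 3313/2 = 1656.50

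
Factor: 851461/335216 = 2^(-4) * 7^(-1) * 13^1 * 41^(-1) * 73^(-1) * 65497^1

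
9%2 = 1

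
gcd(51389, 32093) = 67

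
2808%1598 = 1210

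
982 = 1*982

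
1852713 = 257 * 7209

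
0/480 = 0 = 0.00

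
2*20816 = 41632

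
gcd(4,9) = 1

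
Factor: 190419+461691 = 2^1*3^1*5^1*21737^1 = 652110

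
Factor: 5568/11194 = 2^5 * 3^1 * 193^(-1) = 96/193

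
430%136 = 22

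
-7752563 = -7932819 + 180256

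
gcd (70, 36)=2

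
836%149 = 91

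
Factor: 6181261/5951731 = 19^(-1) * 313249^(-1) * 6181261^1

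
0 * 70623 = 0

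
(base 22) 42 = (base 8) 132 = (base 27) 39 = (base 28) 36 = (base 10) 90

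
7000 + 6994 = 13994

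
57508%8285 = 7798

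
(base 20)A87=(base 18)CF9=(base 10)4167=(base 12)24B3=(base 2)1000001000111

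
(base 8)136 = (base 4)1132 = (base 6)234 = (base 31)31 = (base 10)94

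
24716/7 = 3530 + 6/7 ≈ 3530.86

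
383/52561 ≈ 0.00729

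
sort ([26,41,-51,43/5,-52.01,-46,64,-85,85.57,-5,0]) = [-85,-52.01,-51,-46,-5,0,43/5,26,41,64,85.57]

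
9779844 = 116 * 84309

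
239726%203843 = 35883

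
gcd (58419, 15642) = 9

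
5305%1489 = 838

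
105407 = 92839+12568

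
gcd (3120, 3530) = 10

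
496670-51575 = 445095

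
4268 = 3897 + 371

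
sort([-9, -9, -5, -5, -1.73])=[-9, -9, -5, -5, -1.73]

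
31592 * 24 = 758208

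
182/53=3+23/53 ≈ 3.43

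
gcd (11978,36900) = 2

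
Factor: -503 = -1 * 503^1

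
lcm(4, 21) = 84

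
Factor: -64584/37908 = -1 * 2^1 * 3^(-3) * 23^1 = -46/27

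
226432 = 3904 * 58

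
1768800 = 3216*550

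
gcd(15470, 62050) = 170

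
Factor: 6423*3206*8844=2^3*3^2*7^1*11^1*67^1*229^1*2141^1=182116868472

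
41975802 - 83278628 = -41302826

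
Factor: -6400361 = -1*11^1*401^1*1451^1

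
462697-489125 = -26428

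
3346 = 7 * 478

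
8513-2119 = 6394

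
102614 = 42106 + 60508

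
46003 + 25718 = 71721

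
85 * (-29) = -2465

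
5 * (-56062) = -280310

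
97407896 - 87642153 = 9765743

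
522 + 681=1203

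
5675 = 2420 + 3255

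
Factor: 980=2^2 * 5^1 * 7^2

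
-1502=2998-4500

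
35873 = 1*35873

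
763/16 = 47 + 11/16≈47.69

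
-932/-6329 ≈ 0.147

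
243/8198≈0.0296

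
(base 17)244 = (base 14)346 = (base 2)1010001010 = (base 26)p0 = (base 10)650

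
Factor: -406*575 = -1*2^1*5^2*7^1*23^1*29^1 = -233450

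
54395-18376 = 36019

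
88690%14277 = 3028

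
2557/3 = 852 + 1/3 ≈ 852.33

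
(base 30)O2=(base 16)2D2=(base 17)288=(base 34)L8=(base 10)722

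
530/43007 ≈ 0.0123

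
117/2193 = 39/731 ≈ 0.0534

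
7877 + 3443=11320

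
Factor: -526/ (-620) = 2^ (-1)*5^ (-1)*31^ (-1)*263^1 = 263/310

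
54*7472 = 403488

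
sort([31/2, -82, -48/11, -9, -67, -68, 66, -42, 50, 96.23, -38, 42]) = [-82, -68, -67, -42, -38, -9, -48/11, 31/2, 42, 50, 66, 96.23]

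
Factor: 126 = 2^1*3^2*7^1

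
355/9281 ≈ 0.0383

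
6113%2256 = 1601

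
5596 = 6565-969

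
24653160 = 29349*840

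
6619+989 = 7608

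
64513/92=701 + 21/92 ≈ 701.23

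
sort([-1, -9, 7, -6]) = [-9, -6, -1, 7]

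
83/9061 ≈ 0.00916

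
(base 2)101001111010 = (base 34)2au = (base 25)477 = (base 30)2tc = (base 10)2682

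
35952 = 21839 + 14113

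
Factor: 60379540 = 2^2 * 5^1 * 13^1 * 263^1 * 883^1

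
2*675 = 1350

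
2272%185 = 52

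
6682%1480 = 762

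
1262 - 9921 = -8659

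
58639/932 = 62 + 855/932 ≈ 62.92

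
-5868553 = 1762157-7630710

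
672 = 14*48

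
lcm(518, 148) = 1036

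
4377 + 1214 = 5591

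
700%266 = 168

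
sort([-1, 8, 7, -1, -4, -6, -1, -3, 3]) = [-6, -4, -3, -1, -1, -1, 3, 7, 8]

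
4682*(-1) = -4682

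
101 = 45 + 56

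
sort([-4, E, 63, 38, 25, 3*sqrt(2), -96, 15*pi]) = [-96, -4, E, 3*sqrt(2), 25, 38, 15*pi, 63]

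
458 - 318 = 140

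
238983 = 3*79661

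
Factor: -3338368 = -1 * 2^7 * 11^1 * 2371^1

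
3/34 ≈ 0.0882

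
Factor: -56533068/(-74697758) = 2^1*3^2*47^(-1)*109^1*14407^1*794657^(-1) = 28266534/37348879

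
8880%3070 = 2740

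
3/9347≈0.000321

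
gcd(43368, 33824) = 8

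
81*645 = 52245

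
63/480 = 21/160 ≈ 0.131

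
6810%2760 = 1290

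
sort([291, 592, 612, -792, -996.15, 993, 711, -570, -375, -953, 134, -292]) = [-996.15, -953, -792, -570, -375, -292, 134, 291, 592, 612, 711, 993]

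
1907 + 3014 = 4921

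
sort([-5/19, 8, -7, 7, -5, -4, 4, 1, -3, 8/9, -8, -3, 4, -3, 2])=[-8, -7, -5, -4, -3, -3, -3, -5/19, 8/9, 1, 2, 4, 4, 7, 8]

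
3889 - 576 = 3313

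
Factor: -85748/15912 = -1*2^ (-1)*3^ (-2)*97^1 = -97/18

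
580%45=40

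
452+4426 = 4878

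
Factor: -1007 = -1 * 19^1 * 53^1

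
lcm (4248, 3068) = 55224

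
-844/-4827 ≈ 0.175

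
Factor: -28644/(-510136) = 2^(-1) * 3^1 * 7^1 * 11^(-1) * 17^(-1) = 21/374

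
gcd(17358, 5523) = 789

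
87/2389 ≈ 0.0364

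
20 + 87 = 107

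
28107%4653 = 189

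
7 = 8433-8426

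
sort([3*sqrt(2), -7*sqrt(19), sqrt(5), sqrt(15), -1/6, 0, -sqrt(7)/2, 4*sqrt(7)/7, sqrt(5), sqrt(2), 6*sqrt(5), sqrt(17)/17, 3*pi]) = [-7*sqrt(19), -sqrt(7)/2, -1/6, 0, sqrt(17)/17, sqrt(2), 4*sqrt(7)/7, sqrt(5), sqrt(5), sqrt(15), 3*sqrt(2), 3*pi, 6*sqrt(5)]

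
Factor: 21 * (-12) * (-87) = 2^2 * 3^3 * 7^1 * 29^1 = 21924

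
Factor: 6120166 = 2^1*13^2*19^1*953^1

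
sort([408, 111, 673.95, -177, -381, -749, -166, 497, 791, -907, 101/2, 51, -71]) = [-907, -749, -381, -177, -166, -71, 101/2, 51, 111, 408, 497, 673.95, 791]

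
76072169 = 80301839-4229670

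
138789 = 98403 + 40386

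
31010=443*70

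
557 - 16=541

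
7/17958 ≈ 0.000390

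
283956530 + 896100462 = 1180056992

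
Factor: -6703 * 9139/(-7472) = 2^(-4) * 13^1 * 19^1 * 37^1 * 467^(-1) * 6703^1 = 61258717/7472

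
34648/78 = 444+8/39 ≈ 444.21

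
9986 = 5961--4025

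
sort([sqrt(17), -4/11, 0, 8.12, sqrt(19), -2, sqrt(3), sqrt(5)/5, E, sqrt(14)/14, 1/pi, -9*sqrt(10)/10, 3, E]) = [-9*sqrt(10)/10, -2, -4/11, 0, sqrt(14)/14, 1/pi, sqrt(5)/5, sqrt(3), E, E, 3, sqrt(17), sqrt(19), 8.12]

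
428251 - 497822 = -69571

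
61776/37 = 1669 + 23/37 ≈ 1669.62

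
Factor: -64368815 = -1*5^1*7^1*101^1*131^1*139^1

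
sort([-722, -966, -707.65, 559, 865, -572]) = [-966, -722, -707.65, -572, 559, 865]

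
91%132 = 91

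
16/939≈0.0170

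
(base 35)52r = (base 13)2aa8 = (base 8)14116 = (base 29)7bg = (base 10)6222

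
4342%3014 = 1328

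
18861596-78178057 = -59316461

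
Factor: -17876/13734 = -1*2^1*3^(-2)*7^(-1)*41^1 = -82/63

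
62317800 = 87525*712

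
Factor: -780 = -1*2^2*3^1*5^1*13^1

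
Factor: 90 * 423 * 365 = 2^1 * 3^4 * 5^2 * 47^1 * 73^1 = 13895550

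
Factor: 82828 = 2^2 * 20707^1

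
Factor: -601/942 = -1 * 2^(-1) * 3^(-1) * 157^(-1) * 601^1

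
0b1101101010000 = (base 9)10528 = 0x1b50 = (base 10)6992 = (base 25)b4h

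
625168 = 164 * 3812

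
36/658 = 18/329 ≈ 0.0547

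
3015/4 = 753+3/4 = 753.75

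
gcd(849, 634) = 1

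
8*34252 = 274016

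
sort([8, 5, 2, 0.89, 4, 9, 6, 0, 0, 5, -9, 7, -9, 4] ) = [-9, -9, 0, 0, 0.89, 2, 4, 4, 5, 5, 6, 7, 8, 9] 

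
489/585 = 163/195 ≈ 0.836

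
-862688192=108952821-971641013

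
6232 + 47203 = 53435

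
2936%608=504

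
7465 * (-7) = -52255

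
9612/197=48 + 156/197 ≈ 48.79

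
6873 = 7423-550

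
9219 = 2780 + 6439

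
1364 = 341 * 4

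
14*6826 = 95564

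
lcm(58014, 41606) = 4118994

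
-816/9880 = -102/1235≈-0.0826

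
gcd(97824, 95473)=1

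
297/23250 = 99/7750 ≈ 0.0128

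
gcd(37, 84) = 1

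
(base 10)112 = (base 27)44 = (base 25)4c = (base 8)160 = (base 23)4k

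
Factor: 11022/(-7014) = -1*7^(-1)*11^1 = -11/7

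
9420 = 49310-39890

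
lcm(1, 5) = 5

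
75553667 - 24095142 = 51458525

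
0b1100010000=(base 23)1b2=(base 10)784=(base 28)100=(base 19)235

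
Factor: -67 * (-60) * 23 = 2^2 * 3^1 * 5^1 * 23^1 * 67^1 = 92460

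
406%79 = 11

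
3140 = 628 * 5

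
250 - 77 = 173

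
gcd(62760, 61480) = 40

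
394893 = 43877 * 9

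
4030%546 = 208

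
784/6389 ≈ 0.123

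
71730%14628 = 13218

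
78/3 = 26 = 26.00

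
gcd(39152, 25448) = 8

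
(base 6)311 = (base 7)223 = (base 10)115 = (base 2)1110011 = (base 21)5a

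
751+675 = 1426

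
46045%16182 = 13681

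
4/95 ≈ 0.0421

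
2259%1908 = 351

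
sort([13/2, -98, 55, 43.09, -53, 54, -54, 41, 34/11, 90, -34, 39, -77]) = [-98, -77, -54, -53, -34, 34/11, 13/2, 39, 41, 43.09, 54, 55, 90]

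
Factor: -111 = -1*3^1*37^1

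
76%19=0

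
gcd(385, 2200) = 55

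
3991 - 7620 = -3629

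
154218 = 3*51406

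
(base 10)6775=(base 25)al0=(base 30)7fp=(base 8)15167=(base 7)25516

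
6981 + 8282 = 15263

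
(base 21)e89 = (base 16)18cf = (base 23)c03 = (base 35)56g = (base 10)6351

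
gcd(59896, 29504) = 8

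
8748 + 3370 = 12118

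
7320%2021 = 1257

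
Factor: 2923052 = 2^2*11^1*31^1*2143^1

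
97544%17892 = 8084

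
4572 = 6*762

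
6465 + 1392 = 7857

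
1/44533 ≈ 0.0000225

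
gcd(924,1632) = 12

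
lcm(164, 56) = 2296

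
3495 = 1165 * 3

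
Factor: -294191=-1 * 109^1 * 2699^1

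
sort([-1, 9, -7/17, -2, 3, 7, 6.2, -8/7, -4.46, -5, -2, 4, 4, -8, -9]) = [-9, -8, -5, -4.46, -2, -2, -8/7, -1, -7/17, 3, 4, 4, 6.2, 7, 9]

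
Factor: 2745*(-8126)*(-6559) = 2^1*3^2*5^1*7^1*17^1*61^1*239^1*937^1 = 146304201330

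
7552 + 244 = 7796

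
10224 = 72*142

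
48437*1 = 48437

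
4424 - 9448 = -5024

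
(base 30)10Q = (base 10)926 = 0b1110011110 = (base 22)1K2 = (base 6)4142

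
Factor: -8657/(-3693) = 3^(-1) * 11^1 * 787^1 * 1231^(-1)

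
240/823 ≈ 0.292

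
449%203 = 43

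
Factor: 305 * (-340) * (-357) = 2^2 * 3^1 * 5^2 * 7^1 * 17^2 * 61^1 = 37020900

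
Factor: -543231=-1 * 3^2 * 13^1 * 4643^1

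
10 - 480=-470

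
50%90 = 50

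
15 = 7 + 8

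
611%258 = 95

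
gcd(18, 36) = 18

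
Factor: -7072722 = -1*2^1*3^2*392929^1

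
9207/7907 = 1 + 1300/7907 ≈ 1.16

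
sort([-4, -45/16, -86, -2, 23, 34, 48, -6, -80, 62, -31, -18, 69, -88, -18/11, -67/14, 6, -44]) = [-88, -86, -80, -44, -31, -18, -6, -67/14, -4, -45/16, -2, -18/11, 6, 23, 34, 48, 62, 69]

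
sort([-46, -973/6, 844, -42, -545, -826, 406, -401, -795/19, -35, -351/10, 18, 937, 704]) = [-826, -545, -401, -973/6, -46, -42, -795/19, -351/10, -35, 18, 406, 704, 844, 937]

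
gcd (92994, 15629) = 1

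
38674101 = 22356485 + 16317616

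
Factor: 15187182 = 2^1*3^1*2531197^1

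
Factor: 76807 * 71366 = 2^1 * 17^1 * 89^1 * 863^1 * 2099^1 = 5481408362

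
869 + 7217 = 8086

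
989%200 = 189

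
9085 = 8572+513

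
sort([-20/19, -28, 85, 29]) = [-28, -20/19, 29, 85]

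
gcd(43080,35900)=7180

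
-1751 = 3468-5219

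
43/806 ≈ 0.0533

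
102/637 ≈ 0.160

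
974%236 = 30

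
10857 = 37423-26566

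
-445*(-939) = 417855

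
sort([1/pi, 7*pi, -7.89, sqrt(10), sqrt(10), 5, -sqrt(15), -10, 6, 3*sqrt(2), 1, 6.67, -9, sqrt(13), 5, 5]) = [-10, -9, -7.89, -sqrt(15), 1/pi, 1, sqrt(10), sqrt(10), sqrt(13), 3*sqrt(2), 5, 5, 5, 6, 6.67, 7*pi]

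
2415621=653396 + 1762225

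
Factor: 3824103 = 3^1*1274701^1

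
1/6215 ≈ 0.000161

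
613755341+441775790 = 1055531131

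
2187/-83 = -26 - 29/83 ≈ -26.35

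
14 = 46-32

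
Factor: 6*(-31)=-1*2^1*3^1*31^1=-186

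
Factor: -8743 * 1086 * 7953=-1 * 2^1 * 3^2 * 7^1 * 11^1 * 181^1 * 241^1 * 1249^1=-75512923794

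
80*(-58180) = -4654400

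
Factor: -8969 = -1 * 8969^1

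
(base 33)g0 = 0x210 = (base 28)io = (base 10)528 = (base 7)1353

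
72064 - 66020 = 6044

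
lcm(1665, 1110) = 3330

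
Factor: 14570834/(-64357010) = -1*5^(-1)*19^1*307^1*983^(-1)*1249^1*6547^(-1) = -7285417/32178505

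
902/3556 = 451/1778 ≈ 0.254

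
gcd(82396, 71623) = 1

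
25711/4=6427 + 3/4=6427.75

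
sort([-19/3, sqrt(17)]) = [-19/3, sqrt(17)]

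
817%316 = 185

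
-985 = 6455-7440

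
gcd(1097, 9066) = 1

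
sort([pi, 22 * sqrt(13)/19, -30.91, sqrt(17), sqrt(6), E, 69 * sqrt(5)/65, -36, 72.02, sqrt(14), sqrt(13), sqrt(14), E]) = [-36, -30.91, 69 * sqrt(5)/65, sqrt(6), E, E, pi, sqrt(13), sqrt(14), sqrt(14), sqrt(17), 22 * sqrt(13)/19, 72.02]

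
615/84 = 205/28 ≈ 7.32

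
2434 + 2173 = 4607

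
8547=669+7878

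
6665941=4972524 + 1693417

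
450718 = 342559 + 108159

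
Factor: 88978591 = 13^1*6844507^1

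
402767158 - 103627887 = 299139271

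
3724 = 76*49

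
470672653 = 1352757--469319896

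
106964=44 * 2431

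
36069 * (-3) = -108207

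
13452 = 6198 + 7254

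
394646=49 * 8054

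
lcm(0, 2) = 0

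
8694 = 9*966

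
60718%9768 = 2110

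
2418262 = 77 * 31406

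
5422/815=6 + 532/815 ≈ 6.65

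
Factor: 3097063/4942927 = 11^(-1) * 197^(-1) * 563^1 * 2281^(-1) * 5501^1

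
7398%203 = 90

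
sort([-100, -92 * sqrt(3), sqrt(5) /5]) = [-92 * sqrt(3), -100, sqrt(5) /5]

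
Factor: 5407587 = 3^3*37^1*5413^1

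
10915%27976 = 10915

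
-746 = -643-103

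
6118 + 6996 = 13114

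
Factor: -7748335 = -1*5^1*7^1*53^1*4177^1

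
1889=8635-6746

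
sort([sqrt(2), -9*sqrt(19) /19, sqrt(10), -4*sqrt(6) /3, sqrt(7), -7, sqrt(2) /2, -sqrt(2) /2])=[-7, -4*sqrt(6) /3, -9*sqrt(19) /19, -sqrt(2) /2, sqrt(2) /2, sqrt(2), sqrt(7), sqrt(10)]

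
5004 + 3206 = 8210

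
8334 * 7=58338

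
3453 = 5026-1573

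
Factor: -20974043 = -1*19^1*113^1*9769^1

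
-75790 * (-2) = 151580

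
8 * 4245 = 33960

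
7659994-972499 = 6687495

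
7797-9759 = -1962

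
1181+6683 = 7864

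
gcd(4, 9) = 1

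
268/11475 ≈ 0.0234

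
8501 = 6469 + 2032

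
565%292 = 273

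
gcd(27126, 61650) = 2466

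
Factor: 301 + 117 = 2^1*11^1*19^1 = 418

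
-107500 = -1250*86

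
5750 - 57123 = -51373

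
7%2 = 1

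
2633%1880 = 753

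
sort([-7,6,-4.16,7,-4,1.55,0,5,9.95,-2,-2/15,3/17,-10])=[-10,-7,-4.16,-4,-2,-2/15,0,3/17,1.55,5,6,7,9.95]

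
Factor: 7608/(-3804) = -1 * 2^1 = -2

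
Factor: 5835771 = 3^2 * 383^1 * 1693^1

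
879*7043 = 6190797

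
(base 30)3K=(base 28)3Q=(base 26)46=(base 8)156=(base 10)110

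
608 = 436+172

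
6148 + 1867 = 8015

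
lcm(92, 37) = 3404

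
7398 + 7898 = 15296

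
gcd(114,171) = 57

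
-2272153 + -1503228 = -3775381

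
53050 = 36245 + 16805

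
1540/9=171 + 1/9 ≈ 171.11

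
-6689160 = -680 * 9837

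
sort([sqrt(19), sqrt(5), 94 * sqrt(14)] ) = [sqrt(5), sqrt(19), 94 * sqrt(14)] 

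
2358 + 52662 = 55020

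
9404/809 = 11 + 505/809 ≈ 11.62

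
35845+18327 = 54172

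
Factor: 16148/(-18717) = -1*2^2*3^(-1)*11^1*17^(-1) = -44/51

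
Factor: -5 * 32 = -1 * 2^5 * 5^1 = -160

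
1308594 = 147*8902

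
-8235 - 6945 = -15180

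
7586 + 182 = 7768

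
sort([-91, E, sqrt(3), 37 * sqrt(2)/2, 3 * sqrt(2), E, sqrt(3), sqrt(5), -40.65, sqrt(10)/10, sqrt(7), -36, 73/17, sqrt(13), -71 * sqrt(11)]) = [-71 * sqrt(11), -91, -40.65, -36, sqrt(10)/10, sqrt(3), sqrt(3), sqrt(5), sqrt(7), E, E, sqrt(13), 3 * sqrt(2), 73/17, 37 * sqrt(2)/2]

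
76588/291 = 263 + 55/291≈263.19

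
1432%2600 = 1432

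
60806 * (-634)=-38551004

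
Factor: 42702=2^1 * 3^1 * 11^1 * 647^1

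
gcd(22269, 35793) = 3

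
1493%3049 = 1493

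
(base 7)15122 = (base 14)1749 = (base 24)765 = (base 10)4181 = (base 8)10125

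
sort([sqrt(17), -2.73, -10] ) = [-10, -2.73, sqrt(17)] 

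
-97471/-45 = 2166 + 1/45≈2166.02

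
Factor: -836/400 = -1 * 2^(-2) * 5^(-2) * 11^1 * 19^1 = -209/100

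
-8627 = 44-8671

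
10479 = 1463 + 9016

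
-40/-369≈0.108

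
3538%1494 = 550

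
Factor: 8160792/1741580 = 2^1*3^1*5^(-1)*31^(-1)*53^(-2)*337^1*1009^1 = 2040198/435395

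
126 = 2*63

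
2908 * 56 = 162848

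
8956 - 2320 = 6636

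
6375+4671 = 11046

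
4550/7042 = 325/503 ≈ 0.646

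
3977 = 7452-3475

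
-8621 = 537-9158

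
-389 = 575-964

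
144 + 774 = 918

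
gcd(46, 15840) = 2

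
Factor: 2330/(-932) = -1*2^(-1)*5^1 = -5/2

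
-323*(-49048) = 15842504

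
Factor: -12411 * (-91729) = 3^2 * 7^1 * 11^1 * 31^1 * 197^1 * 269^1 = 1138448619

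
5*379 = 1895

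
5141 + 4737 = 9878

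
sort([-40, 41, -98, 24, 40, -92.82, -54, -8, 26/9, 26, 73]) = [-98, -92.82, -54, -40, -8, 26/9, 24, 26, 40, 41, 73]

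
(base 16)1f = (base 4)133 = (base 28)13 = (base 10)31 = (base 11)29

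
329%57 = 44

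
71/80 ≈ 0.888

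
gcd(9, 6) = 3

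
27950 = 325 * 86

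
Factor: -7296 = -1*2^7*3^1*19^1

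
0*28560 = 0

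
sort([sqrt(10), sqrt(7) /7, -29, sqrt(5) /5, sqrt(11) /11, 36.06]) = [-29, sqrt(11) /11, sqrt(7) /7, sqrt(5) /5, sqrt(10), 36.06]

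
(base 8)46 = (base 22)1g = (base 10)38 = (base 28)1a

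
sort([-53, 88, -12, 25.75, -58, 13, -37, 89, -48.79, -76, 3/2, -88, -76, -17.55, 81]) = [-88, -76, -76, -58, -53, -48.79, -37, -17.55, -12, 3/2, 13, 25.75, 81, 88, 89]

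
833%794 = 39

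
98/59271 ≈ 0.00165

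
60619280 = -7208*(-8410)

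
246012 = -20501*(-12)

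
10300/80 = 128 + 3/4 = 128.75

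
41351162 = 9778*4229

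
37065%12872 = 11321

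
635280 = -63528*(-10)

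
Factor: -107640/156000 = -1*2^(-2)*3^1*5^(-2)*23^1 = -69/100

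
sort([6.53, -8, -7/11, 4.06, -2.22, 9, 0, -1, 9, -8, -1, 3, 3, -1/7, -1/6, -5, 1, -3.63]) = [-8, -8, -5, -3.63, -2.22, -1, -1, -7/11, -1/6, -1/7, 0, 1, 3, 3, 4.06, 6.53, 9, 9]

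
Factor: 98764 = 2^2*24691^1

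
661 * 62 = 40982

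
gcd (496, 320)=16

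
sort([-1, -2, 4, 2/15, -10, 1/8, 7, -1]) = [-10, -2, -1, -1, 1/8, 2/15, 4, 7]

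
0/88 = 0 = 0.00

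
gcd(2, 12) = 2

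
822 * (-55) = -45210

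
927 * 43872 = 40669344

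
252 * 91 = 22932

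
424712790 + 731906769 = 1156619559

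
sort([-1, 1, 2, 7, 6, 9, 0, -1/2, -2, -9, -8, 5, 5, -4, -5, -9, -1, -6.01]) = [-9, -9, -8, -6.01, -5, -4, -2, -1, -1, -1/2, 0, 1, 2, 5, 5, 6, 7, 9]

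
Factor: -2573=-1*31^1*83^1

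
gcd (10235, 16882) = 23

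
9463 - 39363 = -29900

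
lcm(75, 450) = 450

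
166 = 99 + 67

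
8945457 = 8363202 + 582255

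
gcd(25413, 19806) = 3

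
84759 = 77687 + 7072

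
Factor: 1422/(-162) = -1 * 3^(-2) * 79^1 = -79/9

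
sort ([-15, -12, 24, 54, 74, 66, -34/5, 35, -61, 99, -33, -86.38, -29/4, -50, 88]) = [-86.38, -61, -50, -33, -15, -12, -29/4, -34/5, 24, 35, 54, 66, 74, 88, 99]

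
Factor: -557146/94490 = -1*5^(-1)*11^(-1)*37^1*859^(-1)*7529^1 = -278573/47245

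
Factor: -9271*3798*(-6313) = 2^1*3^2*59^1*73^1*107^1*127^1*211^1 = 222288671754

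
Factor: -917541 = -1*3^3*17^1*1999^1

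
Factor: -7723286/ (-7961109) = 2^1*3^ (-1)*13^ (-1)*29^ (-1)*1559^1*2477^1*7039^ (-1) 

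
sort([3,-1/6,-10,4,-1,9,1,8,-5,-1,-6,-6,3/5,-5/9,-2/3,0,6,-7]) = [-10,-7,-6,-6,-5,-1,-1,-2/3,-5/9,-1/6,0,3/5,1,3,4,6,8,9]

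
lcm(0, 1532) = 0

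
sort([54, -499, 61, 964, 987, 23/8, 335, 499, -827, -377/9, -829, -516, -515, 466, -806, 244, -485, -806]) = [-829, -827, -806, -806, -516, -515, -499, -485, -377/9, 23/8, 54, 61, 244, 335, 466, 499, 964, 987]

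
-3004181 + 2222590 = -781591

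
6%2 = 0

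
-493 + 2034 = 1541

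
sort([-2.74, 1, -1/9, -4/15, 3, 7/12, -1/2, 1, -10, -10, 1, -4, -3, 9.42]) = [-10, -10, -4, -3, -2.74, -1/2, -4/15, -1/9, 7/12, 1, 1, 1, 3, 9.42]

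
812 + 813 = 1625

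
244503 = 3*81501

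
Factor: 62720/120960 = 2^1 * 3^(-3) * 7^1 = 14/27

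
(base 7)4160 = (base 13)887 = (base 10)1463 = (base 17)511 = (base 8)2667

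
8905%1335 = 895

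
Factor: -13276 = -1*2^2*3319^1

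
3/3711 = 1/1237≈0.000808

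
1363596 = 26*52446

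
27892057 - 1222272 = 26669785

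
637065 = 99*6435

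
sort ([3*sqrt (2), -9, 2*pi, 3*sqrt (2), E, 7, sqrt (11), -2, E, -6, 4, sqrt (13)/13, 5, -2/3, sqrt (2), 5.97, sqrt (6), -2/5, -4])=[-9, -6, -4, -2, -2/3, -2/5, sqrt (13)/13, sqrt (2), sqrt (6), E, E, sqrt (11), 4, 3*sqrt (2), 3*sqrt (2), 5, 5.97, 2*pi, 7]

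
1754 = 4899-3145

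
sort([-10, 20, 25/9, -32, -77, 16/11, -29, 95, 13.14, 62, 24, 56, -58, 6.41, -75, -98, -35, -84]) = [-98, -84, -77, -75, -58, -35, -32, -29, -10, 16/11, 25/9, 6.41, 13.14, 20, 24, 56, 62, 95]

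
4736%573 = 152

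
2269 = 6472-4203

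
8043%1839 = 687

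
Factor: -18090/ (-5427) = 2^1 * 3^ (-1) * 5^1 = 10/3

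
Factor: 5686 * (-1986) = -1 * 2^2 * 3^1 * 331^1 * 2843^1 = -11292396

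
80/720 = 1/9 ≈ 0.111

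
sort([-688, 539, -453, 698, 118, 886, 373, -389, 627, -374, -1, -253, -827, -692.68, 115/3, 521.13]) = [-827, -692.68, -688, -453, -389, -374, -253, -1, 115/3, 118, 373, 521.13, 539, 627, 698, 886]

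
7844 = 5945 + 1899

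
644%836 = 644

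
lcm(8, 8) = 8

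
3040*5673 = 17245920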